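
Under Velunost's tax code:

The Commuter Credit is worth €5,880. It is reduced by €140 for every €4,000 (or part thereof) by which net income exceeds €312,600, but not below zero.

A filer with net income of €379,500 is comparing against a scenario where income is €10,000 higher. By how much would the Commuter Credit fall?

€420

At €379,500 — income exceeds €312,600 by €66,900, which is 17 full-or-partial €4,000 increments; reduction = 17 × €140 = €2,380, leaving €3,500.
At €389,500 — income exceeds €312,600 by €76,900, which is 20 full-or-partial €4,000 increments; reduction = 20 × €140 = €2,800, leaving €3,080.
Lost: €3,500 − €3,080 = €420.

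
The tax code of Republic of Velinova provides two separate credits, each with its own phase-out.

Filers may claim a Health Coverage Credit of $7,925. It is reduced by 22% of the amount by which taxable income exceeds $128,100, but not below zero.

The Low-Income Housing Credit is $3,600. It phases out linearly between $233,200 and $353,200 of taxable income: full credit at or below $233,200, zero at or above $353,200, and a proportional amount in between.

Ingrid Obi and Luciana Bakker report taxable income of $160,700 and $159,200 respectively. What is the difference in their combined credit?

Ingrid ($160,700): Health Coverage Credit: 22% of the $32,600 excess over $128,100 is $7,172; credit = $7,925 − $7,172 = $753. Low-Income Housing Credit: $160,700 is at or below the $233,200 threshold, so the full $3,600 applies. total $753 + $3,600 = $4,353
Luciana ($159,200): Health Coverage Credit: 22% of the $31,100 excess over $128,100 is $6,842; credit = $7,925 − $6,842 = $1,083. Low-Income Housing Credit: $159,200 is at or below the $233,200 threshold, so the full $3,600 applies. total $1,083 + $3,600 = $4,683
Difference: |$4,353 − $4,683| = $330.

$330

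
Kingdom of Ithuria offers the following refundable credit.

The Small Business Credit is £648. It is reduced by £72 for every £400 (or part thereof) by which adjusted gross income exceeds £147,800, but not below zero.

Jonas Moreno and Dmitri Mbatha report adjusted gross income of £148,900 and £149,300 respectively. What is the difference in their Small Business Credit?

Jonas (£148,900): Small Business Credit: income exceeds £147,800 by £1,100, which is 3 full-or-partial £400 increments; reduction = 3 × £72 = £216, leaving £432.
Dmitri (£149,300): Small Business Credit: income exceeds £147,800 by £1,500, which is 4 full-or-partial £400 increments; reduction = 4 × £72 = £288, leaving £360.
Difference: |£432 − £360| = £72.

£72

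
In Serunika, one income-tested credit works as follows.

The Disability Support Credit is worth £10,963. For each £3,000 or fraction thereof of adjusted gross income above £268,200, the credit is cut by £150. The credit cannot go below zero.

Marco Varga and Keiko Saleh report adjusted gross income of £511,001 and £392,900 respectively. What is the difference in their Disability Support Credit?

£4,663

Marco (£511,001): Disability Support Credit: income exceeds £268,200 by £242,801 → 81 increments × £150 = £12,150 ≥ base, so the credit is £0.
Keiko (£392,900): Disability Support Credit: income exceeds £268,200 by £124,700, which is 42 full-or-partial £3,000 increments; reduction = 42 × £150 = £6,300, leaving £4,663.
Difference: |£0 − £4,663| = £4,663.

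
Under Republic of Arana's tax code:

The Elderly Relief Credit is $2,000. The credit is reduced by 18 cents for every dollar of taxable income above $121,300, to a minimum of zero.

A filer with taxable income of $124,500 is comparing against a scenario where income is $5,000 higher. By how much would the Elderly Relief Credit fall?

At $124,500 — 18% of the $3,200 excess over $121,300 is $576; credit = $2,000 − $576 = $1,424.
At $129,500 — 18% of the $8,200 excess over $121,300 is $1,476; credit = $2,000 − $1,476 = $524.
Lost: $1,424 − $524 = $900.

$900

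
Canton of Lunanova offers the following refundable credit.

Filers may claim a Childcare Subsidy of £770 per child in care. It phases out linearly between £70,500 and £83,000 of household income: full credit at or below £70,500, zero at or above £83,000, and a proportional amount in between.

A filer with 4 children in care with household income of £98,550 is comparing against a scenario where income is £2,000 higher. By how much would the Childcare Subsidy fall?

At £98,550 — base = 4 × £770 = £3,080. £98,550 is at or above £83,000, so the credit is £0.
At £100,550 — base = 4 × £770 = £3,080. £100,550 is at or above £83,000, so the credit is £0.
Lost: £0 − £0 = £0.

£0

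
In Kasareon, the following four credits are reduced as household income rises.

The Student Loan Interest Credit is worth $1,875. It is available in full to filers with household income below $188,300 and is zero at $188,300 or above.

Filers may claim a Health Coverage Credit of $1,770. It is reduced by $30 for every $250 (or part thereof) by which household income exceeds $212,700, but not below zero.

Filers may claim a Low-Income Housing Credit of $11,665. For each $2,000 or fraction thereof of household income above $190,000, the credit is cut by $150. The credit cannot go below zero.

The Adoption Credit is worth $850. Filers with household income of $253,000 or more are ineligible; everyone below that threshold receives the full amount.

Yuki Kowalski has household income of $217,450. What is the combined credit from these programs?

$11,615

Student Loan Interest Credit: $217,450 meets or exceeds the $188,300 cutoff, so the credit is $0.
Health Coverage Credit: income exceeds $212,700 by $4,750, which is 19 full-or-partial $250 increments; reduction = 19 × $30 = $570, leaving $1,200.
Low-Income Housing Credit: income exceeds $190,000 by $27,450, which is 14 full-or-partial $2,000 increments; reduction = 14 × $150 = $2,100, leaving $9,565.
Adoption Credit: $217,450 is below the $253,000 cutoff, so the full $850 applies.
Total: $0 + $1,200 + $9,565 + $850 = $11,615.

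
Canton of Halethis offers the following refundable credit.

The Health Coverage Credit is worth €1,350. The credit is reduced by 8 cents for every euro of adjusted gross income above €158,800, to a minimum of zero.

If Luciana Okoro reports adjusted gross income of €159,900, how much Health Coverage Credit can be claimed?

€1,262

Health Coverage Credit: 8% of the €1,100 excess over €158,800 is €88; credit = €1,350 − €88 = €1,262.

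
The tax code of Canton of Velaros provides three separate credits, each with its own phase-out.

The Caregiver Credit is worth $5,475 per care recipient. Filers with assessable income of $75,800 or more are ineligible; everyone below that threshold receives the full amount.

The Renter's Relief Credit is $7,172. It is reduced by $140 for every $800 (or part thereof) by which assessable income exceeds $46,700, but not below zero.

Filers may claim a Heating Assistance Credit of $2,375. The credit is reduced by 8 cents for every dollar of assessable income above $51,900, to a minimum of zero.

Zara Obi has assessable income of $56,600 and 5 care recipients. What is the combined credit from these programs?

Caregiver Credit: base = 5 × $5,475 = $27,375. $56,600 is below the $75,800 cutoff, so the full $27,375 applies.
Renter's Relief Credit: income exceeds $46,700 by $9,900, which is 13 full-or-partial $800 increments; reduction = 13 × $140 = $1,820, leaving $5,352.
Heating Assistance Credit: 8% of the $4,700 excess over $51,900 is $376; credit = $2,375 − $376 = $1,999.
Total: $27,375 + $5,352 + $1,999 = $34,726.

$34,726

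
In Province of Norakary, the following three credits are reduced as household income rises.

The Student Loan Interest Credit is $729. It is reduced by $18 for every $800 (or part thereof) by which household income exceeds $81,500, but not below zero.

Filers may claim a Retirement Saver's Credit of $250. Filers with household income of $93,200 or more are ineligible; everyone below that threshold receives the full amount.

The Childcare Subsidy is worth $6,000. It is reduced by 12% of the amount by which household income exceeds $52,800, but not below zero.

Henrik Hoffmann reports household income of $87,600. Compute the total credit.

$2,659

Student Loan Interest Credit: income exceeds $81,500 by $6,100, which is 8 full-or-partial $800 increments; reduction = 8 × $18 = $144, leaving $585.
Retirement Saver's Credit: $87,600 is below the $93,200 cutoff, so the full $250 applies.
Childcare Subsidy: 12% of the $34,800 excess over $52,800 is $4,176; credit = $6,000 − $4,176 = $1,824.
Total: $585 + $250 + $1,824 = $2,659.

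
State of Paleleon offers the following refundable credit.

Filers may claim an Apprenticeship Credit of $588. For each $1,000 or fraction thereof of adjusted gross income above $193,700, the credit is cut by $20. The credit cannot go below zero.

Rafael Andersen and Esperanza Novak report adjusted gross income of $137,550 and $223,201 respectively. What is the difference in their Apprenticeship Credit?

$588

Rafael ($137,550): Apprenticeship Credit: $137,550 is at or below the $193,700 threshold, so the full $588 applies.
Esperanza ($223,201): Apprenticeship Credit: income exceeds $193,700 by $29,501 → 30 increments × $20 = $600 ≥ base, so the credit is $0.
Difference: |$588 − $0| = $588.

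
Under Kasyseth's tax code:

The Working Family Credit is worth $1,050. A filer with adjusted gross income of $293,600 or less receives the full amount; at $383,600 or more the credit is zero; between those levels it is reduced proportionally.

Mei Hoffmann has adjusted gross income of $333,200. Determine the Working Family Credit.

Working Family Credit: $333,200 is $39,600 into a $90,000 phase-out range, leaving 50,400/90,000 of the credit: $1,050 × 50,400/90,000 = $588.

$588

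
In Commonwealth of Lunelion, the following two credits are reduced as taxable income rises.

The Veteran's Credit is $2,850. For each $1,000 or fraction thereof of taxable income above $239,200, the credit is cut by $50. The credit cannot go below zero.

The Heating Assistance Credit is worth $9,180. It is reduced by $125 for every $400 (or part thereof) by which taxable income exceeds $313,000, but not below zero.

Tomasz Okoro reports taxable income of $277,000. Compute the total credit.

$10,130

Veteran's Credit: income exceeds $239,200 by $37,800, which is 38 full-or-partial $1,000 increments; reduction = 38 × $50 = $1,900, leaving $950.
Heating Assistance Credit: $277,000 is at or below the $313,000 threshold, so the full $9,180 applies.
Total: $950 + $9,180 = $10,130.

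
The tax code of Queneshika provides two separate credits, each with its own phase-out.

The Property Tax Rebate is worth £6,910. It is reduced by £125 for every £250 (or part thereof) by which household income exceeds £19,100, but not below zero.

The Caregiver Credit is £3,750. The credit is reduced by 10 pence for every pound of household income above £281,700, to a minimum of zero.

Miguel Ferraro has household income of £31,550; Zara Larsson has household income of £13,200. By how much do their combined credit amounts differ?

£6,250

Miguel (£31,550): Property Tax Rebate: income exceeds £19,100 by £12,450, which is 50 full-or-partial £250 increments; reduction = 50 × £125 = £6,250, leaving £660. Caregiver Credit: £31,550 is at or below the £281,700 threshold, so the full £3,750 applies. total £660 + £3,750 = £4,410
Zara (£13,200): Property Tax Rebate: £13,200 is at or below the £19,100 threshold, so the full £6,910 applies. Caregiver Credit: £13,200 is at or below the £281,700 threshold, so the full £3,750 applies. total £6,910 + £3,750 = £10,660
Difference: |£4,410 − £10,660| = £6,250.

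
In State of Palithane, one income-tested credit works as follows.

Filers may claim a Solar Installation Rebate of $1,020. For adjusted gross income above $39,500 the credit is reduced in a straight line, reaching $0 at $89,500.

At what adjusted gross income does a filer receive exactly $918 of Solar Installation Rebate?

$44,500

$918 is 918/1,020 of the full $1,020, so 102/1,020 of the $50,000 range has been used: income = $39,500 + $50,000 × 102/1,020 = $44,500.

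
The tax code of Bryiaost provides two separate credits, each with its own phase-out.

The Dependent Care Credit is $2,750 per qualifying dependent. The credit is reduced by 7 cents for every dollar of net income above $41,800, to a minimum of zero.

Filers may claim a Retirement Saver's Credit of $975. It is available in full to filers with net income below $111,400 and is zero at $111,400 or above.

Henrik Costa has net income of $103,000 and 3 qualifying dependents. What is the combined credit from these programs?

$4,941

Dependent Care Credit: base = 3 × $2,750 = $8,250. 7% of the $61,200 excess over $41,800 is $4,284; credit = $8,250 − $4,284 = $3,966.
Retirement Saver's Credit: $103,000 is below the $111,400 cutoff, so the full $975 applies.
Total: $3,966 + $975 = $4,941.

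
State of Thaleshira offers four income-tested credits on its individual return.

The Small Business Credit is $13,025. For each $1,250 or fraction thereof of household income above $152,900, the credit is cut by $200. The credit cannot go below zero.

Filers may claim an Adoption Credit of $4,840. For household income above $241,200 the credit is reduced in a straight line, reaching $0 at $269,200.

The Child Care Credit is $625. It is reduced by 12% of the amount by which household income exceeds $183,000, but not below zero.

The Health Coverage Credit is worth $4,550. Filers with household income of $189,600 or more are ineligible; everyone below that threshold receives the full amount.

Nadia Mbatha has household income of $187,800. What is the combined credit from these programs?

$16,864

Small Business Credit: income exceeds $152,900 by $34,900, which is 28 full-or-partial $1,250 increments; reduction = 28 × $200 = $5,600, leaving $7,425.
Adoption Credit: $187,800 is at or below the $241,200 threshold, so the full $4,840 applies.
Child Care Credit: 12% of the $4,800 excess over $183,000 is $576; credit = $625 − $576 = $49.
Health Coverage Credit: $187,800 is below the $189,600 cutoff, so the full $4,550 applies.
Total: $7,425 + $4,840 + $49 + $4,550 = $16,864.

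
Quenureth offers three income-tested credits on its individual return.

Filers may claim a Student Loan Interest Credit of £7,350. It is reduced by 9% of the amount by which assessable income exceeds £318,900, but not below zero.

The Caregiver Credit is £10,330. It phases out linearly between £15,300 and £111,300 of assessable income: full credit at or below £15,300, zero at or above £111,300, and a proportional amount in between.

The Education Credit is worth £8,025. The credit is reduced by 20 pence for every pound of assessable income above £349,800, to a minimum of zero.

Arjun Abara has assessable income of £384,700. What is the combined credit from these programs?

£2,473

Student Loan Interest Credit: 9% of the £65,800 excess over £318,900 is £5,922; credit = £7,350 − £5,922 = £1,428.
Caregiver Credit: £384,700 is at or above £111,300, so the credit is £0.
Education Credit: 20% of the £34,900 excess over £349,800 is £6,980; credit = £8,025 − £6,980 = £1,045.
Total: £1,428 + £0 + £1,045 = £2,473.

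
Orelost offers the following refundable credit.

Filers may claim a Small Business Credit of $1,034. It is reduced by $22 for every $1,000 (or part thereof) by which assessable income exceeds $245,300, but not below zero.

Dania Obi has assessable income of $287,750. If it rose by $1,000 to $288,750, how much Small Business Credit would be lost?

At $287,750 — income exceeds $245,300 by $42,450, which is 43 full-or-partial $1,000 increments; reduction = 43 × $22 = $946, leaving $88.
At $288,750 — income exceeds $245,300 by $43,450, which is 44 full-or-partial $1,000 increments; reduction = 44 × $22 = $968, leaving $66.
Lost: $88 − $66 = $22.

$22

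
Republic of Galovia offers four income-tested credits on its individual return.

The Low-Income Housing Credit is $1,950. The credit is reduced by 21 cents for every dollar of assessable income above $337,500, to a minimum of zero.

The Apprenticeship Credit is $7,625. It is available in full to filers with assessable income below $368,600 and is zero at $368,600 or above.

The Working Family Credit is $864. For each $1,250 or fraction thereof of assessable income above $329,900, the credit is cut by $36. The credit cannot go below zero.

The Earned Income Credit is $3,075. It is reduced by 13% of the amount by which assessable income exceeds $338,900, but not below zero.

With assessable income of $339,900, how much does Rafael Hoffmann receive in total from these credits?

$12,592

Low-Income Housing Credit: 21% of the $2,400 excess over $337,500 is $504; credit = $1,950 − $504 = $1,446.
Apprenticeship Credit: $339,900 is below the $368,600 cutoff, so the full $7,625 applies.
Working Family Credit: income exceeds $329,900 by $10,000, which is 8 full-or-partial $1,250 increments; reduction = 8 × $36 = $288, leaving $576.
Earned Income Credit: 13% of the $1,000 excess over $338,900 is $130; credit = $3,075 − $130 = $2,945.
Total: $1,446 + $7,625 + $576 + $2,945 = $12,592.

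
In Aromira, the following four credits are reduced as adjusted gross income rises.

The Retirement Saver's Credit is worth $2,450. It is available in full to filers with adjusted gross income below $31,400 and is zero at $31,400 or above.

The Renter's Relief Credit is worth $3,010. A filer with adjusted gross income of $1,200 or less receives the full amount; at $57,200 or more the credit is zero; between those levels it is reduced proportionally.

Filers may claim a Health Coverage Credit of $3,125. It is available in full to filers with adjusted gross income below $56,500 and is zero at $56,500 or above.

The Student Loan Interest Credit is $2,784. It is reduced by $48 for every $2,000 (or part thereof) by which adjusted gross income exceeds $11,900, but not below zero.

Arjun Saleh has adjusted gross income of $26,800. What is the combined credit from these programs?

$9,609

Retirement Saver's Credit: $26,800 is below the $31,400 cutoff, so the full $2,450 applies.
Renter's Relief Credit: $26,800 is $25,600 into a $56,000 phase-out range, leaving 30,400/56,000 of the credit: $3,010 × 30,400/56,000 = $1,634.
Health Coverage Credit: $26,800 is below the $56,500 cutoff, so the full $3,125 applies.
Student Loan Interest Credit: income exceeds $11,900 by $14,900, which is 8 full-or-partial $2,000 increments; reduction = 8 × $48 = $384, leaving $2,400.
Total: $2,450 + $1,634 + $3,125 + $2,400 = $9,609.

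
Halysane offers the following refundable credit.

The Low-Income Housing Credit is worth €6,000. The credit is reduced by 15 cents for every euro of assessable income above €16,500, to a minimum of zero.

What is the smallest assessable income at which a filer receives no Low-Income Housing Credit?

€56,500

The credit falls by 15% of each euro above €16,500, so it reaches zero when the excess is €6,000 / 15% = €40,000: income = €16,500 + €40,000 = €56,500.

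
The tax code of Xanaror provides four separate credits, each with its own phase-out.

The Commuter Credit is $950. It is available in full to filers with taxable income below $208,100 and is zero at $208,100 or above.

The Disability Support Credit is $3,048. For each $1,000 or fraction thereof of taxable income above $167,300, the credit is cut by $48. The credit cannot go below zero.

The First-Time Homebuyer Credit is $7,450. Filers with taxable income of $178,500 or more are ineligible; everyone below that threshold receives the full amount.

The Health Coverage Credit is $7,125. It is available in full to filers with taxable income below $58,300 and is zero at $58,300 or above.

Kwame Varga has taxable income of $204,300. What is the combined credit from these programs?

Commuter Credit: $204,300 is below the $208,100 cutoff, so the full $950 applies.
Disability Support Credit: income exceeds $167,300 by $37,000, which is 37 full-or-partial $1,000 increments; reduction = 37 × $48 = $1,776, leaving $1,272.
First-Time Homebuyer Credit: $204,300 meets or exceeds the $178,500 cutoff, so the credit is $0.
Health Coverage Credit: $204,300 meets or exceeds the $58,300 cutoff, so the credit is $0.
Total: $950 + $1,272 + $0 + $0 = $2,222.

$2,222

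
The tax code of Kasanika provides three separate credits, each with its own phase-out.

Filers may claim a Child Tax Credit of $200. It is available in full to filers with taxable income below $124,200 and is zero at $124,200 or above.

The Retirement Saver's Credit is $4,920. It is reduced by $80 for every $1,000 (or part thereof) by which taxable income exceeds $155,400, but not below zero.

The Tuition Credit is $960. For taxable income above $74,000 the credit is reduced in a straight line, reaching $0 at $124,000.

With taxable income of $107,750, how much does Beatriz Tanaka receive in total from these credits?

Child Tax Credit: $107,750 is below the $124,200 cutoff, so the full $200 applies.
Retirement Saver's Credit: $107,750 is at or below the $155,400 threshold, so the full $4,920 applies.
Tuition Credit: $107,750 is $33,750 into a $50,000 phase-out range, leaving 16,250/50,000 of the credit: $960 × 16,250/50,000 = $312.
Total: $200 + $4,920 + $312 = $5,432.

$5,432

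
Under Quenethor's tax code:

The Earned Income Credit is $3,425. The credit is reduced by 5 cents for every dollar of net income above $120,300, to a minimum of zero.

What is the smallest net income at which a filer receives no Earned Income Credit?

$188,800

The credit falls by 5% of each dollar above $120,300, so it reaches zero when the excess is $3,425 / 5% = $68,500: income = $120,300 + $68,500 = $188,800.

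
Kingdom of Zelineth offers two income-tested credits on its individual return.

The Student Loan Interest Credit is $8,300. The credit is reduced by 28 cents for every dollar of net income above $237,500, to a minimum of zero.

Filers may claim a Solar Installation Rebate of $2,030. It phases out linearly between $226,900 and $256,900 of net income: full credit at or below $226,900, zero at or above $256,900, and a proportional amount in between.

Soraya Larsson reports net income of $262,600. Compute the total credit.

$1,272

Student Loan Interest Credit: 28% of the $25,100 excess over $237,500 is $7,028; credit = $8,300 − $7,028 = $1,272.
Solar Installation Rebate: $262,600 is at or above $256,900, so the credit is $0.
Total: $1,272 + $0 = $1,272.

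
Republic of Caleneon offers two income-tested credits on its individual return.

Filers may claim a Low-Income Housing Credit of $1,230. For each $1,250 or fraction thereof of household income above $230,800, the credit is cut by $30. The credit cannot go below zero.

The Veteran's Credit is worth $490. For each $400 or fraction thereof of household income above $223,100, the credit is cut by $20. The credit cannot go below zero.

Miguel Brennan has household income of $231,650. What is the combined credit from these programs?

Low-Income Housing Credit: income exceeds $230,800 by $850, which is 1 full-or-partial $1,250 increment; reduction = 1 × $30 = $30, leaving $1,200.
Veteran's Credit: income exceeds $223,100 by $8,550, which is 22 full-or-partial $400 increments; reduction = 22 × $20 = $440, leaving $50.
Total: $1,200 + $50 = $1,250.

$1,250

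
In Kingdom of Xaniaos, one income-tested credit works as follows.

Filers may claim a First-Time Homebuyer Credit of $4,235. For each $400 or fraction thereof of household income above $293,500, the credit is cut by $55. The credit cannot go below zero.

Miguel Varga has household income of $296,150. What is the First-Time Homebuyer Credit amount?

First-Time Homebuyer Credit: income exceeds $293,500 by $2,650, which is 7 full-or-partial $400 increments; reduction = 7 × $55 = $385, leaving $3,850.

$3,850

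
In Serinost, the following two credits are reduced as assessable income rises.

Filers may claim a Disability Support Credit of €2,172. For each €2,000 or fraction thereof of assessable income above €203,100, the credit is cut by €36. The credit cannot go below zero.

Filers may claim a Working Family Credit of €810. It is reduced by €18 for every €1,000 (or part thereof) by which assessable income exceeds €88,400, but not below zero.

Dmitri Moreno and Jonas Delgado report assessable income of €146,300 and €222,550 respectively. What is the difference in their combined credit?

Dmitri (€146,300): Disability Support Credit: €146,300 is at or below the €203,100 threshold, so the full €2,172 applies. Working Family Credit: income exceeds €88,400 by €57,900 → 58 increments × €18 = €1,044 ≥ base, so the credit is €0. total €2,172 + €0 = €2,172
Jonas (€222,550): Disability Support Credit: income exceeds €203,100 by €19,450, which is 10 full-or-partial €2,000 increments; reduction = 10 × €36 = €360, leaving €1,812. Working Family Credit: income exceeds €88,400 by €134,150 → 135 increments × €18 = €2,430 ≥ base, so the credit is €0. total €1,812 + €0 = €1,812
Difference: |€2,172 − €1,812| = €360.

€360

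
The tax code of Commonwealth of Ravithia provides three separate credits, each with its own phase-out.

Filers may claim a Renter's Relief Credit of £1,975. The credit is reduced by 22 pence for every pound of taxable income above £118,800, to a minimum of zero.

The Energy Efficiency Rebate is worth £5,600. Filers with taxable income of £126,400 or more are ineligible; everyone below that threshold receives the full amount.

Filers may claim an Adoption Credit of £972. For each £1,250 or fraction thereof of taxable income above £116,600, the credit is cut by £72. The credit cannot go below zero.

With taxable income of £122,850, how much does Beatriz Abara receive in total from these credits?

Renter's Relief Credit: 22% of the £4,050 excess over £118,800 is £891; credit = £1,975 − £891 = £1,084.
Energy Efficiency Rebate: £122,850 is below the £126,400 cutoff, so the full £5,600 applies.
Adoption Credit: income exceeds £116,600 by £6,250, which is 5 full-or-partial £1,250 increments; reduction = 5 × £72 = £360, leaving £612.
Total: £1,084 + £5,600 + £612 = £7,296.

£7,296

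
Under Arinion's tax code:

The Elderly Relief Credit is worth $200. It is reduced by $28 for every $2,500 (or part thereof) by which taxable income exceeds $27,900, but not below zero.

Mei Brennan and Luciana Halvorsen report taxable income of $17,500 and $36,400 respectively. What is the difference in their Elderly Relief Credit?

$112

Mei ($17,500): Elderly Relief Credit: $17,500 is at or below the $27,900 threshold, so the full $200 applies.
Luciana ($36,400): Elderly Relief Credit: income exceeds $27,900 by $8,500, which is 4 full-or-partial $2,500 increments; reduction = 4 × $28 = $112, leaving $88.
Difference: |$200 − $88| = $112.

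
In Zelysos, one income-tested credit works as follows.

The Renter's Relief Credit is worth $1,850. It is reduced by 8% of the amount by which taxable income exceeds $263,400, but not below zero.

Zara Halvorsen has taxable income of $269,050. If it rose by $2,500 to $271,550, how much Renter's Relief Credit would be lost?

At $269,050 — 8% of the $5,650 excess over $263,400 is $452; credit = $1,850 − $452 = $1,398.
At $271,550 — 8% of the $8,150 excess over $263,400 is $652; credit = $1,850 − $652 = $1,198.
Lost: $1,398 − $1,198 = $200.

$200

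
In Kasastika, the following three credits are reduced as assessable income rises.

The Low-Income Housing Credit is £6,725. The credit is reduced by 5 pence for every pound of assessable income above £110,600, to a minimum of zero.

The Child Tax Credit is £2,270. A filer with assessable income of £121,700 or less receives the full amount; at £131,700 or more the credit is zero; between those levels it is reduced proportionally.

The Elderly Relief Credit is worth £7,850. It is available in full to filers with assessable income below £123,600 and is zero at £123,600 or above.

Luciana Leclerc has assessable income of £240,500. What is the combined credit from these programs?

Low-Income Housing Credit: 5% of the £129,900 excess over £110,600 is £6,495; credit = £6,725 − £6,495 = £230.
Child Tax Credit: £240,500 is at or above £131,700, so the credit is £0.
Elderly Relief Credit: £240,500 meets or exceeds the £123,600 cutoff, so the credit is £0.
Total: £230 + £0 + £0 = £230.

£230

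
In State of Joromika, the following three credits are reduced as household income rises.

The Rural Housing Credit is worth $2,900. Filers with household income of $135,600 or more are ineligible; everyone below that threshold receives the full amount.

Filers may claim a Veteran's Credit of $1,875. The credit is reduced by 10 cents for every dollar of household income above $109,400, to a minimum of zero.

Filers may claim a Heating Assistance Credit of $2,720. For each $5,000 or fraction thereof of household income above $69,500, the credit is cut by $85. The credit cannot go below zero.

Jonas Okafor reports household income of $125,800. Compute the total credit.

Rural Housing Credit: $125,800 is below the $135,600 cutoff, so the full $2,900 applies.
Veteran's Credit: 10% of the $16,400 excess over $109,400 is $1,640; credit = $1,875 − $1,640 = $235.
Heating Assistance Credit: income exceeds $69,500 by $56,300, which is 12 full-or-partial $5,000 increments; reduction = 12 × $85 = $1,020, leaving $1,700.
Total: $2,900 + $235 + $1,700 = $4,835.

$4,835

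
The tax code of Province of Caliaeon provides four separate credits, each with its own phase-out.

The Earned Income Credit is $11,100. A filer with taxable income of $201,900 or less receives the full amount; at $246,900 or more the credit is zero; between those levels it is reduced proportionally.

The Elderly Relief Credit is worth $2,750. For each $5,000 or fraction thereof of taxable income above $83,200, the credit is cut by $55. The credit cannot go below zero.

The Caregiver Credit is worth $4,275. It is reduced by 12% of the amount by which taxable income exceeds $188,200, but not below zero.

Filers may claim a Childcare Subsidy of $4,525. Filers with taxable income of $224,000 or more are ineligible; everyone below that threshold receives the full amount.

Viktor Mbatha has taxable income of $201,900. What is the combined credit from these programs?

Earned Income Credit: $201,900 is at or below the $201,900 threshold, so the full $11,100 applies.
Elderly Relief Credit: income exceeds $83,200 by $118,700, which is 24 full-or-partial $5,000 increments; reduction = 24 × $55 = $1,320, leaving $1,430.
Caregiver Credit: 12% of the $13,700 excess over $188,200 is $1,644; credit = $4,275 − $1,644 = $2,631.
Childcare Subsidy: $201,900 is below the $224,000 cutoff, so the full $4,525 applies.
Total: $11,100 + $1,430 + $2,631 + $4,525 = $19,686.

$19,686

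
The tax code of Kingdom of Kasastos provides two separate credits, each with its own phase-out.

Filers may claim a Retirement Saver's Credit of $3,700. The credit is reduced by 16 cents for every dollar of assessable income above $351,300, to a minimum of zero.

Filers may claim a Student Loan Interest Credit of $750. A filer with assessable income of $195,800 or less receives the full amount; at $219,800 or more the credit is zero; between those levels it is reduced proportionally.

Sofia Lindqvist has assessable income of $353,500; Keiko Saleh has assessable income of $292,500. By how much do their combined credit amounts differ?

$352

Sofia ($353,500): Retirement Saver's Credit: 16% of the $2,200 excess over $351,300 is $352; credit = $3,700 − $352 = $3,348. Student Loan Interest Credit: $353,500 is at or above $219,800, so the credit is $0. total $3,348 + $0 = $3,348
Keiko ($292,500): Retirement Saver's Credit: $292,500 is at or below the $351,300 threshold, so the full $3,700 applies. Student Loan Interest Credit: $292,500 is at or above $219,800, so the credit is $0. total $3,700 + $0 = $3,700
Difference: |$3,348 − $3,700| = $352.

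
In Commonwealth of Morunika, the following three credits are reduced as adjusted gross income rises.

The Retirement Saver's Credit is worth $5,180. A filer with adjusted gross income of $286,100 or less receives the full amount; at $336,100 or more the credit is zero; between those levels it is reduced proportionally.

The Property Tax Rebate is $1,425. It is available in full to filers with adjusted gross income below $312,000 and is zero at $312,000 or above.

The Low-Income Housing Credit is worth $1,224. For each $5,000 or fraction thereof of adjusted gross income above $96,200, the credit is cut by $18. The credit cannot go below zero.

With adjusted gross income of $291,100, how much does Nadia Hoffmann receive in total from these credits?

Retirement Saver's Credit: $291,100 is $5,000 into a $50,000 phase-out range, leaving 45,000/50,000 of the credit: $5,180 × 45,000/50,000 = $4,662.
Property Tax Rebate: $291,100 is below the $312,000 cutoff, so the full $1,425 applies.
Low-Income Housing Credit: income exceeds $96,200 by $194,900, which is 39 full-or-partial $5,000 increments; reduction = 39 × $18 = $702, leaving $522.
Total: $4,662 + $1,425 + $522 = $6,609.

$6,609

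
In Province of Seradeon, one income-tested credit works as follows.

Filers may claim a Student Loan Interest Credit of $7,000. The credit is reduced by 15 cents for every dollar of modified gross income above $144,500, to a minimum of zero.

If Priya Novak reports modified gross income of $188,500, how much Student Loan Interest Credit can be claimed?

$400

Student Loan Interest Credit: 15% of the $44,000 excess over $144,500 is $6,600; credit = $7,000 − $6,600 = $400.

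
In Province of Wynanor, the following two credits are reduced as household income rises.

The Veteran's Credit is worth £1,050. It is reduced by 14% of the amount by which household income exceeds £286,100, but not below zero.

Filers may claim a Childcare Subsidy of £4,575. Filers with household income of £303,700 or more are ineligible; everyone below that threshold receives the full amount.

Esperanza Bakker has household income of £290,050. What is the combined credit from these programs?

£5,072

Veteran's Credit: 14% of the £3,950 excess over £286,100 is £553; credit = £1,050 − £553 = £497.
Childcare Subsidy: £290,050 is below the £303,700 cutoff, so the full £4,575 applies.
Total: £497 + £4,575 = £5,072.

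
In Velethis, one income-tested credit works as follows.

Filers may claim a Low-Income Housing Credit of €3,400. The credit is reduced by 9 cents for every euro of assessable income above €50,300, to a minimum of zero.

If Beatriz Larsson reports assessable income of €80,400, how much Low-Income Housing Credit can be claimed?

€691

Low-Income Housing Credit: 9% of the €30,100 excess over €50,300 is €2,709; credit = €3,400 − €2,709 = €691.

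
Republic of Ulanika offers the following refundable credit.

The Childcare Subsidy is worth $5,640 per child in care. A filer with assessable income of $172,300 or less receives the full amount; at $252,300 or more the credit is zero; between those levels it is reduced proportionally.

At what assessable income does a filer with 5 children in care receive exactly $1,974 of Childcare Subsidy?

$246,700

Full credit = 5 × $5,640 = $28,200.
$1,974 is 1,974/28,200 of the full $28,200, so 26,226/28,200 of the $80,000 range has been used: income = $172,300 + $80,000 × 26,226/28,200 = $246,700.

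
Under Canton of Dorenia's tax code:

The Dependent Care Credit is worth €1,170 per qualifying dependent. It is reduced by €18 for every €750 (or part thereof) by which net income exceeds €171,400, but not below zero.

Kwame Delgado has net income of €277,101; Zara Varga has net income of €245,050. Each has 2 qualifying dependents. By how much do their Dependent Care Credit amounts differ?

€558

Kwame (€277,101): Dependent Care Credit: base = 2 × €1,170 = €2,340. income exceeds €171,400 by €105,701 → 141 increments × €18 = €2,538 ≥ base, so the credit is €0.
Zara (€245,050): Dependent Care Credit: base = 2 × €1,170 = €2,340. income exceeds €171,400 by €73,650, which is 99 full-or-partial €750 increments; reduction = 99 × €18 = €1,782, leaving €558.
Difference: |€0 − €558| = €558.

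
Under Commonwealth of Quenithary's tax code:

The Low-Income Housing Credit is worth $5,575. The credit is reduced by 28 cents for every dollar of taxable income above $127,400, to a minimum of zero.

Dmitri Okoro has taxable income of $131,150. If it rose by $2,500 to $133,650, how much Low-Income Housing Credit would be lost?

$700

At $131,150 — 28% of the $3,750 excess over $127,400 is $1,050; credit = $5,575 − $1,050 = $4,525.
At $133,650 — 28% of the $6,250 excess over $127,400 is $1,750; credit = $5,575 − $1,750 = $3,825.
Lost: $4,525 − $3,825 = $700.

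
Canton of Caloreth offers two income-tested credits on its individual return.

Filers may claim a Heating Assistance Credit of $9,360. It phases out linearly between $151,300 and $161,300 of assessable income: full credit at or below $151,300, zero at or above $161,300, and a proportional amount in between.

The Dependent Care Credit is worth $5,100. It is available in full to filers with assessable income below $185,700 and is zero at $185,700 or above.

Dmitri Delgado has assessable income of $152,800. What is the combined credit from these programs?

Heating Assistance Credit: $152,800 is $1,500 into a $10,000 phase-out range, leaving 8,500/10,000 of the credit: $9,360 × 8,500/10,000 = $7,956.
Dependent Care Credit: $152,800 is below the $185,700 cutoff, so the full $5,100 applies.
Total: $7,956 + $5,100 = $13,056.

$13,056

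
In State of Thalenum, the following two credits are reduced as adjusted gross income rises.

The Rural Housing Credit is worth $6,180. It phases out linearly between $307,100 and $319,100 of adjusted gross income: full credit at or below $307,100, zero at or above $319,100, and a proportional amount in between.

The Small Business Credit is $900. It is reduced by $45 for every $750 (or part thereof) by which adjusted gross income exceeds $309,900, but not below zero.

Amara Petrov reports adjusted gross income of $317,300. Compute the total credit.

Rural Housing Credit: $317,300 is $10,200 into a $12,000 phase-out range, leaving 1,800/12,000 of the credit: $6,180 × 1,800/12,000 = $927.
Small Business Credit: income exceeds $309,900 by $7,400, which is 10 full-or-partial $750 increments; reduction = 10 × $45 = $450, leaving $450.
Total: $927 + $450 = $1,377.

$1,377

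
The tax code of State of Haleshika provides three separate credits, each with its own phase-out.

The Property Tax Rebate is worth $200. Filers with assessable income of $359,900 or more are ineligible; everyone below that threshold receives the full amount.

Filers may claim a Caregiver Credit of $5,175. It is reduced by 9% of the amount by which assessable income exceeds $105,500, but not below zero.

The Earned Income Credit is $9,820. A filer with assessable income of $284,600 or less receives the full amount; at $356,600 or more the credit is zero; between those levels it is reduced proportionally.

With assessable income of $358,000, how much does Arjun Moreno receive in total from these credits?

Property Tax Rebate: $358,000 is below the $359,900 cutoff, so the full $200 applies.
Caregiver Credit: 9% of the $252,500 excess over $105,500 is $22,725 ≥ base, so the credit is $0.
Earned Income Credit: $358,000 is at or above $356,600, so the credit is $0.
Total: $200 + $0 + $0 = $200.

$200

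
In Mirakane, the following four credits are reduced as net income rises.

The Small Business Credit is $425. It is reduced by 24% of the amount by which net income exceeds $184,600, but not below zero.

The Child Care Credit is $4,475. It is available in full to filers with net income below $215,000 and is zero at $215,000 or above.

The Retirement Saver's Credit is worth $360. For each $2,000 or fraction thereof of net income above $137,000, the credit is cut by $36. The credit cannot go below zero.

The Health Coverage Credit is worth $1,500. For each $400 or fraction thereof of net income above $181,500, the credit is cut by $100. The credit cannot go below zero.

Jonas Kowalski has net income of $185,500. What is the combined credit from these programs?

$5,184

Small Business Credit: 24% of the $900 excess over $184,600 is $216; credit = $425 − $216 = $209.
Child Care Credit: $185,500 is below the $215,000 cutoff, so the full $4,475 applies.
Retirement Saver's Credit: income exceeds $137,000 by $48,500 → 25 increments × $36 = $900 ≥ base, so the credit is $0.
Health Coverage Credit: income exceeds $181,500 by $4,000, which is 10 full-or-partial $400 increments; reduction = 10 × $100 = $1,000, leaving $500.
Total: $209 + $4,475 + $0 + $500 = $5,184.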